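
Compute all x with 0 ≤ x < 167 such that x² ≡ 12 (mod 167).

43, 124

Since 167 ≡ 3 (mod 4), a square root of 12 is 12^((167+1)/4) = 12^42 mod 167.
Repeated squaring: 12^2≡144, 12^4≡28, 12^8≡116, 12^16≡96, 12^32≡31 (mod 167).
12^42 = 12^(32+8+2) ≡ 124 (mod 167).
Check: 124² = 15376 ≡ 12 (mod 167). The two roots are 43 and 124.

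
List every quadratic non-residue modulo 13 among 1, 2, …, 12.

2 5 6 7 8 11

Square k = 1,…,6 (k and 13−k give the same square):
1²=1, 2²=4, 3²=9, 4²≡3, 5²≡12, 6²≡10 (mod 13).
The residues are {1, 3, 4, 9, 10, 12}; the non-residues are the remaining 6 nonzero classes.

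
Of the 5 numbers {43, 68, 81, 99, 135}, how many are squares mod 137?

(43/137) = -1 → non-residue.
(68/137) = +1 → QR.
(81/137) = +1 → QR.
(99/137) = +1 → QR.
(135/137) = +1 → QR.
Total quadratic residues among the 5: 4.

4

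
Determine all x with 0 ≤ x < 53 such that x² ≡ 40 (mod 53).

26, 27

53 ≡ 1 (mod 4), so we find a root by search.
Trying successive values, 26² = 676 ≡ 40 (mod 53). The other root is 53 − 26 = 27.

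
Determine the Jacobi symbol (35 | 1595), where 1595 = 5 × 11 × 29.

0

Reciprocity: 35 ≡ 3 and 1595 ≡ 3 (mod 4), so (35/1595) = −(1595/35).
Reduce top mod 35: now compute (20/35).
Pull out 2^2: since 35 ≡ 3 (mod 8), (2/35) = -1, so (2/35)^2 = +1.
Reciprocity: 5 ≡ 1 and 35 ≡ 3 (mod 4), so (5/35) = +(35/5).
Reduce top mod 5: now compute (0/5).
Top reduces to 0: gcd > 1, so the symbol is 0.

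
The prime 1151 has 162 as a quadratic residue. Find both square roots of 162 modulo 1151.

432, 719

Since 1151 ≡ 3 (mod 4), a square root of 162 is 162^((1151+1)/4) = 162^288 mod 1151.
Repeated squaring: 162^2≡922, 162^4≡646, 162^8≡654, 162^16≡695, 162^32≡756, 162^64≡640, 162^128≡995, 162^256≡165 (mod 1151).
162^288 = 162^(256+32) ≡ 432 (mod 1151).
Check: 432² = 186624 ≡ 162 (mod 1151). The two roots are 432 and 719.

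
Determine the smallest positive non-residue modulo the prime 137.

(2/137) = +1, so 2 is a residue.
(3/137) = −1, so 3 is the smallest positive non-residue mod 137.

3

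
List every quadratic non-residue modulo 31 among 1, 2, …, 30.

3 6 11 12 13 15 17 21 22 23 24 26 27 29 30

Square k = 1,…,15 (k and 31−k give the same square):
1²=1, 2²=4, 3²=9, 4²=16, 5²=25, 6²≡5, 7²≡18, 8²≡2, 9²≡19, 10²≡7, 11²≡28, 12²≡20, 13²≡14, 14²≡10, 15²≡8 (mod 31).
The residues are {1, 2, 4, 5, 7, 8, 9, 10, 14, 16, 18, 19, 20, 25, 28}; the non-residues are the remaining 15 nonzero classes.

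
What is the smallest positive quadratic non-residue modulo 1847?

(2/1847) = +1, so 2 is a residue.
(3/1847) = +1, so 3 is a residue.
(4/1847) = +1, so 4 is a residue.
(5/1847) = −1, so 5 is the smallest positive non-residue mod 1847.

5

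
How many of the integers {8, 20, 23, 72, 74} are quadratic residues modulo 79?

4

(8/79) = +1 → QR.
(20/79) = +1 → QR.
(23/79) = +1 → QR.
(72/79) = +1 → QR.
(74/79) = -1 → non-residue.
Total quadratic residues among the 5: 4.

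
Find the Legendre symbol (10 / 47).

-1

Euler's criterion: (10/47) ≡ 10^23 (mod 47).
10^2 ≡ 6 (mod 47)
10^4 ≡ 36 (mod 47)
10^8 ≡ 27 (mod 47)
10^16 ≡ 24 (mod 47)
10^23 = 10^(16+4+2+1) ≡ 46 (mod 47).
Result is 46 ≡ −1, so (10/47) = −1.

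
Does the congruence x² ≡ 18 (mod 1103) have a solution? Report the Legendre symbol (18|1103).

1

Pull out 2: since 1103 ≡ 7 (mod 8), (2/1103) = +1.
Reciprocity: 9 ≡ 1 and 1103 ≡ 3 (mod 4), so (9/1103) = +(1103/9).
Reduce top mod 9: now compute (5/9).
Reciprocity: 5 ≡ 1 and 9 ≡ 1 (mod 4), so (5/9) = +(9/5).
Reduce top mod 5: now compute (4/5).
Pull out 2^2: since 5 ≡ 5 (mod 8), (2/5) = -1, so (2/5)^2 = +1.
Reached (1/5) = 1. Collecting the sign flips along the way, the symbol is +1.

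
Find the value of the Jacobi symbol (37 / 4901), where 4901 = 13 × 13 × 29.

-1

Reciprocity: 37 ≡ 1 and 4901 ≡ 1 (mod 4), so (37/4901) = +(4901/37).
Reduce top mod 37: now compute (17/37).
Reciprocity: 17 ≡ 1 and 37 ≡ 1 (mod 4), so (17/37) = +(37/17).
Reduce top mod 17: now compute (3/17).
Reciprocity: 3 ≡ 3 and 17 ≡ 1 (mod 4), so (3/17) = +(17/3).
Reduce top mod 3: now compute (2/3).
Pull out 2: since 3 ≡ 3 (mod 8), (2/3) = -1.
Reached (1/3) = 1. Collecting the sign flips along the way, the symbol is -1.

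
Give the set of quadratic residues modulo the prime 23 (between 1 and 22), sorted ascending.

1, 2, 3, 4, 6, 8, 9, 12, 13, 16, 18

Square k = 1,…,11 (k and 23−k give the same square):
1²=1, 2²=4, 3²=9, 4²=16, 5²≡2, 6²≡13, 7²≡3, 8²≡18, 9²≡12, 10²≡8, 11²≡6 (mod 23).
So the quadratic residues mod 23 are {1, 2, 3, 4, 6, 8, 9, 12, 13, 16, 18}.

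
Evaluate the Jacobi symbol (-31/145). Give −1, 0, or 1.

-1

First reduce: -31 ≡ 114 (mod 145).
Pull out 2: since 145 ≡ 1 (mod 8), (2/145) = +1.
Reciprocity: 57 ≡ 1 and 145 ≡ 1 (mod 4), so (57/145) = +(145/57).
Reduce top mod 57: now compute (31/57).
Reciprocity: 31 ≡ 3 and 57 ≡ 1 (mod 4), so (31/57) = +(57/31).
Reduce top mod 31: now compute (26/31).
Pull out 2: since 31 ≡ 7 (mod 8), (2/31) = +1.
Reciprocity: 13 ≡ 1 and 31 ≡ 3 (mod 4), so (13/31) = +(31/13).
Reduce top mod 13: now compute (5/13).
Reciprocity: 5 ≡ 1 and 13 ≡ 1 (mod 4), so (5/13) = +(13/5).
Reduce top mod 5: now compute (3/5).
Reciprocity: 3 ≡ 3 and 5 ≡ 1 (mod 4), so (3/5) = +(5/3).
Reduce top mod 3: now compute (2/3).
Pull out 2: since 3 ≡ 3 (mod 8), (2/3) = -1.
Reached (1/3) = 1. Collecting the sign flips along the way, the symbol is -1.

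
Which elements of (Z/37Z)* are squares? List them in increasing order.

Square k = 1,…,18 (k and 37−k give the same square):
1²=1, 2²=4, 3²=9, 4²=16, 5²=25, 6²=36, 7²≡12, 8²≡27, 9²≡7, 10²≡26, 11²≡10, 12²≡33, 13²≡21, 14²≡11, 15²≡3, 16²≡34, 17²≡30, 18²≡28 (mod 37).
So the quadratic residues mod 37 are {1, 3, 4, 7, 9, 10, 11, 12, 16, 21, 25, 26, 27, 28, 30, 33, 34, 36}.

1, 3, 4, 7, 9, 10, 11, 12, 16, 21, 25, 26, 27, 28, 30, 33, 34, 36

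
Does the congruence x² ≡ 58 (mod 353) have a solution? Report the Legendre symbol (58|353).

Pull out 2: since 353 ≡ 1 (mod 8), (2/353) = +1.
Reciprocity: 29 ≡ 1 and 353 ≡ 1 (mod 4), so (29/353) = +(353/29).
Reduce top mod 29: now compute (5/29).
Reciprocity: 5 ≡ 1 and 29 ≡ 1 (mod 4), so (5/29) = +(29/5).
Reduce top mod 5: now compute (4/5).
Pull out 2^2: since 5 ≡ 5 (mod 8), (2/5) = -1, so (2/5)^2 = +1.
Reached (1/5) = 1. Collecting the sign flips along the way, the symbol is +1.

1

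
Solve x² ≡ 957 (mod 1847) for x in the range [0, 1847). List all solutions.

604, 1243

Since 1847 ≡ 3 (mod 4), a square root of 957 is 957^((1847+1)/4) = 957^462 mod 1847.
Repeated squaring: 957^2≡1584, 957^4≡830, 957^8≡1816, 957^16≡961, 957^32≡21, 957^64≡441, 957^128≡546, 957^256≡749 (mod 1847).
957^462 = 957^(256+128+64+8+4+2) ≡ 604 (mod 1847).
Check: 604² = 364816 ≡ 957 (mod 1847). The two roots are 604 and 1243.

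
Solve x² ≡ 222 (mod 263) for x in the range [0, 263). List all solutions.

Since 263 ≡ 3 (mod 4), a square root of 222 is 222^((263+1)/4) = 222^66 mod 263.
Repeated squaring: 222^2≡103, 222^4≡89, 222^8≡31, 222^16≡172, 222^32≡128, 222^64≡78 (mod 263).
222^66 = 222^(64+2) ≡ 144 (mod 263).
Check: 144² = 20736 ≡ 222 (mod 263). The two roots are 119 and 144.

119, 144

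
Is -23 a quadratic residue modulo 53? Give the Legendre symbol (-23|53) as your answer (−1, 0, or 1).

-1

First reduce: -23 ≡ 30 (mod 53).
Pull out 2: since 53 ≡ 5 (mod 8), (2/53) = -1.
Reciprocity: 15 ≡ 3 and 53 ≡ 1 (mod 4), so (15/53) = +(53/15).
Reduce top mod 15: now compute (8/15).
Pull out 2^3: since 15 ≡ 7 (mod 8), (2/15) = +1, so (2/15)^3 = +1.
Reached (1/15) = 1. Collecting the sign flips along the way, the symbol is -1.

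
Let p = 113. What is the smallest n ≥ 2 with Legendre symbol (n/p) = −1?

3

(2/113) = +1, so 2 is a residue.
(3/113) = −1, so 3 is the smallest positive non-residue mod 113.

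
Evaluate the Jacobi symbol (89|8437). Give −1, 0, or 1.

1

Reciprocity: 89 ≡ 1 and 8437 ≡ 1 (mod 4), so (89/8437) = +(8437/89).
Reduce top mod 89: now compute (71/89).
Reciprocity: 71 ≡ 3 and 89 ≡ 1 (mod 4), so (71/89) = +(89/71).
Reduce top mod 71: now compute (18/71).
Pull out 2: since 71 ≡ 7 (mod 8), (2/71) = +1.
Reciprocity: 9 ≡ 1 and 71 ≡ 3 (mod 4), so (9/71) = +(71/9).
Reduce top mod 9: now compute (8/9).
Pull out 2^3: since 9 ≡ 1 (mod 8), (2/9) = +1, so (2/9)^3 = +1.
Reached (1/9) = 1. Collecting the sign flips along the way, the symbol is +1.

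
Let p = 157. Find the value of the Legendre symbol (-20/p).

-1

First reduce: -20 ≡ 137 (mod 157).
Reciprocity: 137 ≡ 1 and 157 ≡ 1 (mod 4), so (137/157) = +(157/137).
Reduce top mod 137: now compute (20/137).
Pull out 2^2: since 137 ≡ 1 (mod 8), (2/137) = +1, so (2/137)^2 = +1.
Reciprocity: 5 ≡ 1 and 137 ≡ 1 (mod 4), so (5/137) = +(137/5).
Reduce top mod 5: now compute (2/5).
Pull out 2: since 5 ≡ 5 (mod 8), (2/5) = -1.
Reached (1/5) = 1. Collecting the sign flips along the way, the symbol is -1.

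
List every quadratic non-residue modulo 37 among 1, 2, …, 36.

Square k = 1,…,18 (k and 37−k give the same square):
1²=1, 2²=4, 3²=9, 4²=16, 5²=25, 6²=36, 7²≡12, 8²≡27, 9²≡7, 10²≡26, 11²≡10, 12²≡33, 13²≡21, 14²≡11, 15²≡3, 16²≡34, 17²≡30, 18²≡28 (mod 37).
The residues are {1, 3, 4, 7, 9, 10, 11, 12, 16, 21, 25, 26, 27, 28, 30, 33, 34, 36}; the non-residues are the remaining 18 nonzero classes.

2,5,6,8,13,14,15,17,18,19,20,22,23,24,29,31,32,35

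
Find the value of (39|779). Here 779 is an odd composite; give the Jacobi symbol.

1

Reciprocity: 39 ≡ 3 and 779 ≡ 3 (mod 4), so (39/779) = −(779/39).
Reduce top mod 39: now compute (38/39).
Pull out 2: since 39 ≡ 7 (mod 8), (2/39) = +1.
Reciprocity: 19 ≡ 3 and 39 ≡ 3 (mod 4), so (19/39) = −(39/19).
Reduce top mod 19: now compute (1/19).
Reached (1/19) = 1. Collecting the sign flips along the way, the symbol is +1.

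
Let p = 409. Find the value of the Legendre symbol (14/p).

Euler's criterion: (14/409) ≡ 14^204 (mod 409).
14^2 ≡ 196 (mod 409)
14^4 ≡ 379 (mod 409)
14^8 ≡ 82 (mod 409)
14^16 ≡ 180 (mod 409)
14^32 ≡ 89 (mod 409)
14^64 ≡ 150 (mod 409)
14^128 ≡ 5 (mod 409)
14^204 = 14^(128+64+8+4) ≡ 408 (mod 409).
Result is 408 ≡ −1, so (14/409) = −1.

-1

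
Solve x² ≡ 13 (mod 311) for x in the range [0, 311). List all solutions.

Since 311 ≡ 3 (mod 4), a square root of 13 is 13^((311+1)/4) = 13^78 mod 311.
Repeated squaring: 13^2≡169, 13^4≡260, 13^8≡113, 13^16≡18, 13^32≡13, 13^64≡169 (mod 311).
13^78 = 13^(64+8+4+2) ≡ 18 (mod 311).
Check: 18² = 324 ≡ 13 (mod 311). The two roots are 18 and 293.

18, 293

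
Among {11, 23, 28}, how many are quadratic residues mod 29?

(11/29) = -1 → non-residue.
(23/29) = +1 → QR.
(28/29) = +1 → QR.
Total quadratic residues among the 3: 2.

2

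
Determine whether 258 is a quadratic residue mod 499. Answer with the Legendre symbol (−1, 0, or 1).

1

Euler's criterion: (258/499) ≡ 258^249 (mod 499).
258^2 ≡ 197 (mod 499)
258^4 ≡ 386 (mod 499)
258^8 ≡ 294 (mod 499)
258^16 ≡ 109 (mod 499)
258^32 ≡ 404 (mod 499)
258^64 ≡ 43 (mod 499)
258^128 ≡ 352 (mod 499)
258^249 = 258^(128+64+32+16+8+1) ≡ 1 (mod 499).
Result is 1, so (258/499) = 1.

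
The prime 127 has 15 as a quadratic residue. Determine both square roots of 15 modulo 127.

Since 127 ≡ 3 (mod 4), a square root of 15 is 15^((127+1)/4) = 15^32 mod 127.
Repeated squaring: 15^2≡98, 15^4≡79, 15^8≡18, 15^16≡70, 15^32≡74 (mod 127).
15^32 = 15^(32) ≡ 74 (mod 127).
Check: 74² = 5476 ≡ 15 (mod 127). The two roots are 53 and 74.

53, 74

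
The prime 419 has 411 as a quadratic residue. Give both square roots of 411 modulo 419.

192, 227

Since 419 ≡ 3 (mod 4), a square root of 411 is 411^((419+1)/4) = 411^105 mod 419.
Repeated squaring: 411^2≡64, 411^4≡325, 411^8≡37, 411^16≡112, 411^32≡393, 411^64≡257 (mod 419).
411^105 = 411^(64+32+8+1) ≡ 192 (mod 419).
Check: 192² = 36864 ≡ 411 (mod 419). The two roots are 192 and 227.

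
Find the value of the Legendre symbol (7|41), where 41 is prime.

Reciprocity: 7 ≡ 3 and 41 ≡ 1 (mod 4), so (7/41) = +(41/7).
Reduce top mod 7: now compute (6/7).
Pull out 2: since 7 ≡ 7 (mod 8), (2/7) = +1.
Reciprocity: 3 ≡ 3 and 7 ≡ 3 (mod 4), so (3/7) = −(7/3).
Reduce top mod 3: now compute (1/3).
Reached (1/3) = 1. Collecting the sign flips along the way, the symbol is -1.

-1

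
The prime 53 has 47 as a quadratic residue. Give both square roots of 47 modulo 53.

10, 43

53 ≡ 1 (mod 4), so we find a root by search.
Trying successive values, 10² = 100 ≡ 47 (mod 53). The other root is 53 − 10 = 43.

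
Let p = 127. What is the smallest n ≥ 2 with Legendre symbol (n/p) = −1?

3

(2/127) = +1, so 2 is a residue.
(3/127) = −1, so 3 is the smallest positive non-residue mod 127.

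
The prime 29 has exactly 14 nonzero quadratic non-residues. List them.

2,3,8,10,11,12,14,15,17,18,19,21,26,27

Square k = 1,…,14 (k and 29−k give the same square):
1²=1, 2²=4, 3²=9, 4²=16, 5²=25, 6²≡7, 7²≡20, 8²≡6, 9²≡23, 10²≡13, 11²≡5, 12²≡28, 13²≡24, 14²≡22 (mod 29).
The residues are {1, 4, 5, 6, 7, 9, 13, 16, 20, 22, 23, 24, 25, 28}; the non-residues are the remaining 14 nonzero classes.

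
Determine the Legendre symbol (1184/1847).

Pull out 2^5: since 1847 ≡ 7 (mod 8), (2/1847) = +1, so (2/1847)^5 = +1.
Reciprocity: 37 ≡ 1 and 1847 ≡ 3 (mod 4), so (37/1847) = +(1847/37).
Reduce top mod 37: now compute (34/37).
Pull out 2: since 37 ≡ 5 (mod 8), (2/37) = -1.
Reciprocity: 17 ≡ 1 and 37 ≡ 1 (mod 4), so (17/37) = +(37/17).
Reduce top mod 17: now compute (3/17).
Reciprocity: 3 ≡ 3 and 17 ≡ 1 (mod 4), so (3/17) = +(17/3).
Reduce top mod 3: now compute (2/3).
Pull out 2: since 3 ≡ 3 (mod 8), (2/3) = -1.
Reached (1/3) = 1. Collecting the sign flips along the way, the symbol is +1.

1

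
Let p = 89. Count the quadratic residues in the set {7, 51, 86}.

0

(7/89) = -1 → non-residue.
(51/89) = -1 → non-residue.
(86/89) = -1 → non-residue.
Total quadratic residues among the 3: 0.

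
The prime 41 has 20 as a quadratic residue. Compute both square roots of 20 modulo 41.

15, 26

41 ≡ 1 (mod 4), so we find a root by search.
Trying successive values, 15² = 225 ≡ 20 (mod 41). The other root is 41 − 15 = 26.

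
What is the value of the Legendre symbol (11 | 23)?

Euler's criterion: (11/23) ≡ 11^11 (mod 23).
11^2 ≡ 6 (mod 23)
11^4 ≡ 13 (mod 23)
11^8 ≡ 8 (mod 23)
11^11 = 11^(8+2+1) ≡ 22 (mod 23).
Result is 22 ≡ −1, so (11/23) = −1.

-1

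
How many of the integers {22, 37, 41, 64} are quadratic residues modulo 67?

(22/67) = +1 → QR.
(37/67) = +1 → QR.
(41/67) = -1 → non-residue.
(64/67) = +1 → QR.
Total quadratic residues among the 4: 3.

3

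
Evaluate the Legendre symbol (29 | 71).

1

Reciprocity: 29 ≡ 1 and 71 ≡ 3 (mod 4), so (29/71) = +(71/29).
Reduce top mod 29: now compute (13/29).
Reciprocity: 13 ≡ 1 and 29 ≡ 1 (mod 4), so (13/29) = +(29/13).
Reduce top mod 13: now compute (3/13).
Reciprocity: 3 ≡ 3 and 13 ≡ 1 (mod 4), so (3/13) = +(13/3).
Reduce top mod 3: now compute (1/3).
Reached (1/3) = 1. Collecting the sign flips along the way, the symbol is +1.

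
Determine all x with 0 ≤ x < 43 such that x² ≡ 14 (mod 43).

10, 33

Since 43 ≡ 3 (mod 4), a square root of 14 is 14^((43+1)/4) = 14^11 mod 43.
Repeated squaring: 14^2≡24, 14^4≡17, 14^8≡31 (mod 43).
14^11 = 14^(8+2+1) ≡ 10 (mod 43).
Check: 10² = 100 ≡ 14 (mod 43). The two roots are 10 and 33.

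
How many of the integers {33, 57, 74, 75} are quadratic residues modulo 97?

2

(33/97) = +1 → QR.
(57/97) = -1 → non-residue.
(74/97) = -1 → non-residue.
(75/97) = +1 → QR.
Total quadratic residues among the 4: 2.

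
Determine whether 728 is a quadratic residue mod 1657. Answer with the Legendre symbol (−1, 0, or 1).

Pull out 2^3: since 1657 ≡ 1 (mod 8), (2/1657) = +1, so (2/1657)^3 = +1.
Reciprocity: 91 ≡ 3 and 1657 ≡ 1 (mod 4), so (91/1657) = +(1657/91).
Reduce top mod 91: now compute (19/91).
Reciprocity: 19 ≡ 3 and 91 ≡ 3 (mod 4), so (19/91) = −(91/19).
Reduce top mod 19: now compute (15/19).
Reciprocity: 15 ≡ 3 and 19 ≡ 3 (mod 4), so (15/19) = −(19/15).
Reduce top mod 15: now compute (4/15).
Pull out 2^2: since 15 ≡ 7 (mod 8), (2/15) = +1, so (2/15)^2 = +1.
Reached (1/15) = 1. Collecting the sign flips along the way, the symbol is +1.

1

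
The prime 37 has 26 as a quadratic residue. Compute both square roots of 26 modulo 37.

37 ≡ 1 (mod 4), so we find a root by search.
Trying successive values, 10² = 100 ≡ 26 (mod 37). The other root is 37 − 10 = 27.

10, 27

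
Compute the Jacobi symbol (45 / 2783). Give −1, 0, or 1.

-1

Reciprocity: 45 ≡ 1 and 2783 ≡ 3 (mod 4), so (45/2783) = +(2783/45).
Reduce top mod 45: now compute (38/45).
Pull out 2: since 45 ≡ 5 (mod 8), (2/45) = -1.
Reciprocity: 19 ≡ 3 and 45 ≡ 1 (mod 4), so (19/45) = +(45/19).
Reduce top mod 19: now compute (7/19).
Reciprocity: 7 ≡ 3 and 19 ≡ 3 (mod 4), so (7/19) = −(19/7).
Reduce top mod 7: now compute (5/7).
Reciprocity: 5 ≡ 1 and 7 ≡ 3 (mod 4), so (5/7) = +(7/5).
Reduce top mod 5: now compute (2/5).
Pull out 2: since 5 ≡ 5 (mod 8), (2/5) = -1.
Reached (1/5) = 1. Collecting the sign flips along the way, the symbol is -1.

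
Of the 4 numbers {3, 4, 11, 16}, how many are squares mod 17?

2

(3/17) = -1 → non-residue.
(4/17) = +1 → QR.
(11/17) = -1 → non-residue.
(16/17) = +1 → QR.
Total quadratic residues among the 4: 2.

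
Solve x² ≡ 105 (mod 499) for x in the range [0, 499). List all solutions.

179, 320

Since 499 ≡ 3 (mod 4), a square root of 105 is 105^((499+1)/4) = 105^125 mod 499.
Repeated squaring: 105^2≡47, 105^4≡213, 105^8≡459, 105^16≡103, 105^32≡130, 105^64≡433 (mod 499).
105^125 = 105^(64+32+16+8+4+1) ≡ 320 (mod 499).
Check: 320² = 102400 ≡ 105 (mod 499). The two roots are 179 and 320.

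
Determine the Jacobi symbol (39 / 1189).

-1

Reciprocity: 39 ≡ 3 and 1189 ≡ 1 (mod 4), so (39/1189) = +(1189/39).
Reduce top mod 39: now compute (19/39).
Reciprocity: 19 ≡ 3 and 39 ≡ 3 (mod 4), so (19/39) = −(39/19).
Reduce top mod 19: now compute (1/19).
Reached (1/19) = 1. Collecting the sign flips along the way, the symbol is -1.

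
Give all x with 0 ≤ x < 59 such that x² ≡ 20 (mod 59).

Since 59 ≡ 3 (mod 4), a square root of 20 is 20^((59+1)/4) = 20^15 mod 59.
Repeated squaring: 20^2≡46, 20^4≡51, 20^8≡5 (mod 59).
20^15 = 20^(8+4+2+1) ≡ 16 (mod 59).
Check: 16² = 256 ≡ 20 (mod 59). The two roots are 16 and 43.

16, 43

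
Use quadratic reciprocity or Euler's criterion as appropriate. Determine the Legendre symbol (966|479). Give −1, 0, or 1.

First reduce: 966 ≡ 8 (mod 479).
Pull out 2^3: since 479 ≡ 7 (mod 8), (2/479) = +1, so (2/479)^3 = +1.
Reached (1/479) = 1. Collecting the sign flips along the way, the symbol is +1.

1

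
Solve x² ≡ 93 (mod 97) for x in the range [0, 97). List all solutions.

44, 53

97 ≡ 1 (mod 4), so we find a root by search.
Trying successive values, 44² = 1936 ≡ 93 (mod 97). The other root is 97 − 44 = 53.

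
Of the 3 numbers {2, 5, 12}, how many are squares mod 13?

(2/13) = -1 → non-residue.
(5/13) = -1 → non-residue.
(12/13) = +1 → QR.
Total quadratic residues among the 3: 1.

1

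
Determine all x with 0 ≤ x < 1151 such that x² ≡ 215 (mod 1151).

Since 1151 ≡ 3 (mod 4), a square root of 215 is 215^((1151+1)/4) = 215^288 mod 1151.
Repeated squaring: 215^2≡185, 215^4≡846, 215^8≡945, 215^16≡1000, 215^32≡932, 215^64≡770, 215^128≡135, 215^256≡960 (mod 1151).
215^288 = 215^(256+32) ≡ 393 (mod 1151).
Check: 393² = 154449 ≡ 215 (mod 1151). The two roots are 393 and 758.

393, 758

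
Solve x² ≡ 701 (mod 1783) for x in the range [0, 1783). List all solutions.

Since 1783 ≡ 3 (mod 4), a square root of 701 is 701^((1783+1)/4) = 701^446 mod 1783.
Repeated squaring: 701^2≡1076, 701^4≡609, 701^8≡17, 701^16≡289, 701^32≡1503, 701^64≡1731, 701^128≡921, 701^256≡1316 (mod 1783).
701^446 = 701^(256+128+32+16+8+4+2) ≡ 225 (mod 1783).
Check: 225² = 50625 ≡ 701 (mod 1783). The two roots are 225 and 1558.

225, 1558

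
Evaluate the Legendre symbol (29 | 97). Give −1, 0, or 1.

Reciprocity: 29 ≡ 1 and 97 ≡ 1 (mod 4), so (29/97) = +(97/29).
Reduce top mod 29: now compute (10/29).
Pull out 2: since 29 ≡ 5 (mod 8), (2/29) = -1.
Reciprocity: 5 ≡ 1 and 29 ≡ 1 (mod 4), so (5/29) = +(29/5).
Reduce top mod 5: now compute (4/5).
Pull out 2^2: since 5 ≡ 5 (mod 8), (2/5) = -1, so (2/5)^2 = +1.
Reached (1/5) = 1. Collecting the sign flips along the way, the symbol is -1.

-1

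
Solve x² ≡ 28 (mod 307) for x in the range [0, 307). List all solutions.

86, 221

Since 307 ≡ 3 (mod 4), a square root of 28 is 28^((307+1)/4) = 28^77 mod 307.
Repeated squaring: 28^2≡170, 28^4≡42, 28^8≡229, 28^16≡251, 28^32≡66, 28^64≡58 (mod 307).
28^77 = 28^(64+8+4+1) ≡ 86 (mod 307).
Check: 86² = 7396 ≡ 28 (mod 307). The two roots are 86 and 221.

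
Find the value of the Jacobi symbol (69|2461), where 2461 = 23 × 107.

Reciprocity: 69 ≡ 1 and 2461 ≡ 1 (mod 4), so (69/2461) = +(2461/69).
Reduce top mod 69: now compute (46/69).
Pull out 2: since 69 ≡ 5 (mod 8), (2/69) = -1.
Reciprocity: 23 ≡ 3 and 69 ≡ 1 (mod 4), so (23/69) = +(69/23).
Reduce top mod 23: now compute (0/23).
Top reduces to 0: gcd > 1, so the symbol is 0.

0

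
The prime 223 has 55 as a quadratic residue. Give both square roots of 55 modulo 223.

Since 223 ≡ 3 (mod 4), a square root of 55 is 55^((223+1)/4) = 55^56 mod 223.
Repeated squaring: 55^2≡126, 55^4≡43, 55^8≡65, 55^16≡211, 55^32≡144 (mod 223).
55^56 = 55^(32+16+8) ≡ 72 (mod 223).
Check: 72² = 5184 ≡ 55 (mod 223). The two roots are 72 and 151.

72, 151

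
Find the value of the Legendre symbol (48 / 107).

1

Pull out 2^4: since 107 ≡ 3 (mod 8), (2/107) = -1, so (2/107)^4 = +1.
Reciprocity: 3 ≡ 3 and 107 ≡ 3 (mod 4), so (3/107) = −(107/3).
Reduce top mod 3: now compute (2/3).
Pull out 2: since 3 ≡ 3 (mod 8), (2/3) = -1.
Reached (1/3) = 1. Collecting the sign flips along the way, the symbol is +1.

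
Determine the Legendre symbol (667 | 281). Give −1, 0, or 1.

-1

First reduce: 667 ≡ 105 (mod 281).
Reciprocity: 105 ≡ 1 and 281 ≡ 1 (mod 4), so (105/281) = +(281/105).
Reduce top mod 105: now compute (71/105).
Reciprocity: 71 ≡ 3 and 105 ≡ 1 (mod 4), so (71/105) = +(105/71).
Reduce top mod 71: now compute (34/71).
Pull out 2: since 71 ≡ 7 (mod 8), (2/71) = +1.
Reciprocity: 17 ≡ 1 and 71 ≡ 3 (mod 4), so (17/71) = +(71/17).
Reduce top mod 17: now compute (3/17).
Reciprocity: 3 ≡ 3 and 17 ≡ 1 (mod 4), so (3/17) = +(17/3).
Reduce top mod 3: now compute (2/3).
Pull out 2: since 3 ≡ 3 (mod 8), (2/3) = -1.
Reached (1/3) = 1. Collecting the sign flips along the way, the symbol is -1.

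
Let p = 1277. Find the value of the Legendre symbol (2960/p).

1

First reduce: 2960 ≡ 406 (mod 1277).
Pull out 2: since 1277 ≡ 5 (mod 8), (2/1277) = -1.
Reciprocity: 203 ≡ 3 and 1277 ≡ 1 (mod 4), so (203/1277) = +(1277/203).
Reduce top mod 203: now compute (59/203).
Reciprocity: 59 ≡ 3 and 203 ≡ 3 (mod 4), so (59/203) = −(203/59).
Reduce top mod 59: now compute (26/59).
Pull out 2: since 59 ≡ 3 (mod 8), (2/59) = -1.
Reciprocity: 13 ≡ 1 and 59 ≡ 3 (mod 4), so (13/59) = +(59/13).
Reduce top mod 13: now compute (7/13).
Reciprocity: 7 ≡ 3 and 13 ≡ 1 (mod 4), so (7/13) = +(13/7).
Reduce top mod 7: now compute (6/7).
Pull out 2: since 7 ≡ 7 (mod 8), (2/7) = +1.
Reciprocity: 3 ≡ 3 and 7 ≡ 3 (mod 4), so (3/7) = −(7/3).
Reduce top mod 3: now compute (1/3).
Reached (1/3) = 1. Collecting the sign flips along the way, the symbol is +1.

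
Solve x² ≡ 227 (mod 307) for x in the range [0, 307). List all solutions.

29, 278

Since 307 ≡ 3 (mod 4), a square root of 227 is 227^((307+1)/4) = 227^77 mod 307.
Repeated squaring: 227^2≡260, 227^4≡60, 227^8≡223, 227^16≡302, 227^32≡25, 227^64≡11 (mod 307).
227^77 = 227^(64+8+4+1) ≡ 278 (mod 307).
Check: 278² = 77284 ≡ 227 (mod 307). The two roots are 29 and 278.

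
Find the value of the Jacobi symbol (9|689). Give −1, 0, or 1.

1

Reciprocity: 9 ≡ 1 and 689 ≡ 1 (mod 4), so (9/689) = +(689/9).
Reduce top mod 9: now compute (5/9).
Reciprocity: 5 ≡ 1 and 9 ≡ 1 (mod 4), so (5/9) = +(9/5).
Reduce top mod 5: now compute (4/5).
Pull out 2^2: since 5 ≡ 5 (mod 8), (2/5) = -1, so (2/5)^2 = +1.
Reached (1/5) = 1. Collecting the sign flips along the way, the symbol is +1.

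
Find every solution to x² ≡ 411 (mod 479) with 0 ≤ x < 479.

Since 479 ≡ 3 (mod 4), a square root of 411 is 411^((479+1)/4) = 411^120 mod 479.
Repeated squaring: 411^2≡313, 411^4≡253, 411^8≡302, 411^16≡194, 411^32≡274, 411^64≡352 (mod 479).
411^120 = 411^(64+32+16+8) ≡ 442 (mod 479).
Check: 442² = 195364 ≡ 411 (mod 479). The two roots are 37 and 442.

37, 442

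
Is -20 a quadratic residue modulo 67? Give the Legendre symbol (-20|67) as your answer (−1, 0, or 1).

1

First reduce: -20 ≡ 47 (mod 67).
Reciprocity: 47 ≡ 3 and 67 ≡ 3 (mod 4), so (47/67) = −(67/47).
Reduce top mod 47: now compute (20/47).
Pull out 2^2: since 47 ≡ 7 (mod 8), (2/47) = +1, so (2/47)^2 = +1.
Reciprocity: 5 ≡ 1 and 47 ≡ 3 (mod 4), so (5/47) = +(47/5).
Reduce top mod 5: now compute (2/5).
Pull out 2: since 5 ≡ 5 (mod 8), (2/5) = -1.
Reached (1/5) = 1. Collecting the sign flips along the way, the symbol is +1.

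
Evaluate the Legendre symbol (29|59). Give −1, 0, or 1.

Reciprocity: 29 ≡ 1 and 59 ≡ 3 (mod 4), so (29/59) = +(59/29).
Reduce top mod 29: now compute (1/29).
Reached (1/29) = 1. Collecting the sign flips along the way, the symbol is +1.

1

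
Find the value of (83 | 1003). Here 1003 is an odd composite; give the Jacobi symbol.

Reciprocity: 83 ≡ 3 and 1003 ≡ 3 (mod 4), so (83/1003) = −(1003/83).
Reduce top mod 83: now compute (7/83).
Reciprocity: 7 ≡ 3 and 83 ≡ 3 (mod 4), so (7/83) = −(83/7).
Reduce top mod 7: now compute (6/7).
Pull out 2: since 7 ≡ 7 (mod 8), (2/7) = +1.
Reciprocity: 3 ≡ 3 and 7 ≡ 3 (mod 4), so (3/7) = −(7/3).
Reduce top mod 3: now compute (1/3).
Reached (1/3) = 1. Collecting the sign flips along the way, the symbol is -1.

-1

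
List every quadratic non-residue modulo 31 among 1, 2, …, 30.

Square k = 1,…,15 (k and 31−k give the same square):
1²=1, 2²=4, 3²=9, 4²=16, 5²=25, 6²≡5, 7²≡18, 8²≡2, 9²≡19, 10²≡7, 11²≡28, 12²≡20, 13²≡14, 14²≡10, 15²≡8 (mod 31).
The residues are {1, 2, 4, 5, 7, 8, 9, 10, 14, 16, 18, 19, 20, 25, 28}; the non-residues are the remaining 15 nonzero classes.

3,6,11,12,13,15,17,21,22,23,24,26,27,29,30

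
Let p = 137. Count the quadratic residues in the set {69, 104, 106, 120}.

2

(69/137) = +1 → QR.
(104/137) = -1 → non-residue.
(106/137) = -1 → non-residue.
(120/137) = +1 → QR.
Total quadratic residues among the 4: 2.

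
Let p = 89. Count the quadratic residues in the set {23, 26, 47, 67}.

2

(23/89) = -1 → non-residue.
(26/89) = -1 → non-residue.
(47/89) = +1 → QR.
(67/89) = +1 → QR.
Total quadratic residues among the 4: 2.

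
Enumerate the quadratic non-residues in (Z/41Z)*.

3 6 7 11 12 13 14 15 17 19 22 24 26 27 28 29 30 34 35 38

Square k = 1,…,20 (k and 41−k give the same square):
1²=1, 2²=4, 3²=9, 4²=16, 5²=25, 6²=36, 7²≡8, 8²≡23, 9²≡40, 10²≡18, 11²≡39, 12²≡21, 13²≡5, 14²≡32, 15²≡20, 16²≡10, 17²≡2, 18²≡37, 19²≡33, 20²≡31 (mod 41).
The residues are {1, 2, 4, 5, 8, 9, 10, 16, 18, 20, 21, 23, 25, 31, 32, 33, 36, 37, 39, 40}; the non-residues are the remaining 20 nonzero classes.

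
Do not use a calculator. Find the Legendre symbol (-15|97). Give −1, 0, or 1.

-1

First reduce: -15 ≡ 82 (mod 97).
Pull out 2: since 97 ≡ 1 (mod 8), (2/97) = +1.
Reciprocity: 41 ≡ 1 and 97 ≡ 1 (mod 4), so (41/97) = +(97/41).
Reduce top mod 41: now compute (15/41).
Reciprocity: 15 ≡ 3 and 41 ≡ 1 (mod 4), so (15/41) = +(41/15).
Reduce top mod 15: now compute (11/15).
Reciprocity: 11 ≡ 3 and 15 ≡ 3 (mod 4), so (11/15) = −(15/11).
Reduce top mod 11: now compute (4/11).
Pull out 2^2: since 11 ≡ 3 (mod 8), (2/11) = -1, so (2/11)^2 = +1.
Reached (1/11) = 1. Collecting the sign flips along the way, the symbol is -1.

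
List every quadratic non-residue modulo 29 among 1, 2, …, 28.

Square k = 1,…,14 (k and 29−k give the same square):
1²=1, 2²=4, 3²=9, 4²=16, 5²=25, 6²≡7, 7²≡20, 8²≡6, 9²≡23, 10²≡13, 11²≡5, 12²≡28, 13²≡24, 14²≡22 (mod 29).
The residues are {1, 4, 5, 6, 7, 9, 13, 16, 20, 22, 23, 24, 25, 28}; the non-residues are the remaining 14 nonzero classes.

2,3,8,10,11,12,14,15,17,18,19,21,26,27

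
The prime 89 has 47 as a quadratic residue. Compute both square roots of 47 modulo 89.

89 ≡ 1 (mod 4), so we find a root by search.
Trying successive values, 15² = 225 ≡ 47 (mod 89). The other root is 89 − 15 = 74.

15, 74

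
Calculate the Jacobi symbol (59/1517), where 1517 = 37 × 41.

Reciprocity: 59 ≡ 3 and 1517 ≡ 1 (mod 4), so (59/1517) = +(1517/59).
Reduce top mod 59: now compute (42/59).
Pull out 2: since 59 ≡ 3 (mod 8), (2/59) = -1.
Reciprocity: 21 ≡ 1 and 59 ≡ 3 (mod 4), so (21/59) = +(59/21).
Reduce top mod 21: now compute (17/21).
Reciprocity: 17 ≡ 1 and 21 ≡ 1 (mod 4), so (17/21) = +(21/17).
Reduce top mod 17: now compute (4/17).
Pull out 2^2: since 17 ≡ 1 (mod 8), (2/17) = +1, so (2/17)^2 = +1.
Reached (1/17) = 1. Collecting the sign flips along the way, the symbol is -1.

-1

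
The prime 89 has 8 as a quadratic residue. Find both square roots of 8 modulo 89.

39, 50

89 ≡ 1 (mod 4), so we find a root by search.
Trying successive values, 39² = 1521 ≡ 8 (mod 89). The other root is 89 − 39 = 50.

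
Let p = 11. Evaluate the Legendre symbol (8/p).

Euler's criterion: (8/11) ≡ 8^5 (mod 11).
8^2 ≡ 9 (mod 11)
8^4 ≡ 4 (mod 11)
8^5 = 8^(4+1) ≡ 10 (mod 11).
Result is 10 ≡ −1, so (8/11) = −1.

-1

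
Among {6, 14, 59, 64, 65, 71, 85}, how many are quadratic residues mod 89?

(6/89) = -1 → non-residue.
(14/89) = -1 → non-residue.
(59/89) = -1 → non-residue.
(64/89) = +1 → QR.
(65/89) = -1 → non-residue.
(71/89) = +1 → QR.
(85/89) = +1 → QR.
Total quadratic residues among the 7: 3.

3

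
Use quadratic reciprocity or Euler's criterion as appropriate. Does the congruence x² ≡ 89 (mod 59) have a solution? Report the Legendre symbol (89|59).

-1

Euler's criterion: (89/59) ≡ 30^29 (mod 59).
30^2 ≡ 15 (mod 59)
30^4 ≡ 48 (mod 59)
30^8 ≡ 3 (mod 59)
30^16 ≡ 9 (mod 59)
30^29 = 30^(16+8+4+1) ≡ 58 (mod 59).
Result is 58 ≡ −1, so (89/59) = −1.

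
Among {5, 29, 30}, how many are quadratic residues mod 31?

1

(5/31) = +1 → QR.
(29/31) = -1 → non-residue.
(30/31) = -1 → non-residue.
Total quadratic residues among the 3: 1.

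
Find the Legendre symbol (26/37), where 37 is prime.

Euler's criterion: (26/37) ≡ 26^18 (mod 37).
26^2 ≡ 10 (mod 37)
26^4 ≡ 26 (mod 37)
26^8 ≡ 10 (mod 37)
26^16 ≡ 26 (mod 37)
26^18 = 26^(16+2) ≡ 1 (mod 37).
Result is 1, so (26/37) = 1.

1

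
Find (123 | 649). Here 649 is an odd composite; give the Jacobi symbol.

Reciprocity: 123 ≡ 3 and 649 ≡ 1 (mod 4), so (123/649) = +(649/123).
Reduce top mod 123: now compute (34/123).
Pull out 2: since 123 ≡ 3 (mod 8), (2/123) = -1.
Reciprocity: 17 ≡ 1 and 123 ≡ 3 (mod 4), so (17/123) = +(123/17).
Reduce top mod 17: now compute (4/17).
Pull out 2^2: since 17 ≡ 1 (mod 8), (2/17) = +1, so (2/17)^2 = +1.
Reached (1/17) = 1. Collecting the sign flips along the way, the symbol is -1.

-1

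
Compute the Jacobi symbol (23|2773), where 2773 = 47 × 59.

Reciprocity: 23 ≡ 3 and 2773 ≡ 1 (mod 4), so (23/2773) = +(2773/23).
Reduce top mod 23: now compute (13/23).
Reciprocity: 13 ≡ 1 and 23 ≡ 3 (mod 4), so (13/23) = +(23/13).
Reduce top mod 13: now compute (10/13).
Pull out 2: since 13 ≡ 5 (mod 8), (2/13) = -1.
Reciprocity: 5 ≡ 1 and 13 ≡ 1 (mod 4), so (5/13) = +(13/5).
Reduce top mod 5: now compute (3/5).
Reciprocity: 3 ≡ 3 and 5 ≡ 1 (mod 4), so (3/5) = +(5/3).
Reduce top mod 3: now compute (2/3).
Pull out 2: since 3 ≡ 3 (mod 8), (2/3) = -1.
Reached (1/3) = 1. Collecting the sign flips along the way, the symbol is +1.

1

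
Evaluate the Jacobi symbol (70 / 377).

Pull out 2: since 377 ≡ 1 (mod 8), (2/377) = +1.
Reciprocity: 35 ≡ 3 and 377 ≡ 1 (mod 4), so (35/377) = +(377/35).
Reduce top mod 35: now compute (27/35).
Reciprocity: 27 ≡ 3 and 35 ≡ 3 (mod 4), so (27/35) = −(35/27).
Reduce top mod 27: now compute (8/27).
Pull out 2^3: since 27 ≡ 3 (mod 8), (2/27) = -1, so (2/27)^3 = -1.
Reached (1/27) = 1. Collecting the sign flips along the way, the symbol is +1.

1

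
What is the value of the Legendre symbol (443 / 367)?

-1

Euler's criterion: (443/367) ≡ 76^183 (mod 367).
76^2 ≡ 271 (mod 367)
76^4 ≡ 41 (mod 367)
76^8 ≡ 213 (mod 367)
76^16 ≡ 228 (mod 367)
76^32 ≡ 237 (mod 367)
76^64 ≡ 18 (mod 367)
76^128 ≡ 324 (mod 367)
76^183 = 76^(128+32+16+4+2+1) ≡ 366 (mod 367).
Result is 366 ≡ −1, so (443/367) = −1.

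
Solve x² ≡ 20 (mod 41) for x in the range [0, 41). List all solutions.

41 ≡ 1 (mod 4), so we find a root by search.
Trying successive values, 15² = 225 ≡ 20 (mod 41). The other root is 41 − 15 = 26.

15, 26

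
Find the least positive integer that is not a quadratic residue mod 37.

2

(2/37) = −1, so 2 is the smallest positive non-residue mod 37.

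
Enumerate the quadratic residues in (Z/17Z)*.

1,2,4,8,9,13,15,16

Square k = 1,…,8 (k and 17−k give the same square):
1²=1, 2²=4, 3²=9, 4²=16, 5²≡8, 6²≡2, 7²≡15, 8²≡13 (mod 17).
So the quadratic residues mod 17 are {1, 2, 4, 8, 9, 13, 15, 16}.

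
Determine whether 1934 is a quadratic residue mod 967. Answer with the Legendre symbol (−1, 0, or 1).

0

First reduce: 1934 ≡ 0 (mod 967).
Top reduces to 0: gcd > 1, so the symbol is 0.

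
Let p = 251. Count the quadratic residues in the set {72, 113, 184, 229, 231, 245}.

(72/251) = -1 → non-residue.
(113/251) = +1 → QR.
(184/251) = -1 → non-residue.
(229/251) = -1 → non-residue.
(231/251) = -1 → non-residue.
(245/251) = +1 → QR.
Total quadratic residues among the 6: 2.

2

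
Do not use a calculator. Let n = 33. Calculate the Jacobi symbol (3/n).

0

Reciprocity: 3 ≡ 3 and 33 ≡ 1 (mod 4), so (3/33) = +(33/3).
Reduce top mod 3: now compute (0/3).
Top reduces to 0: gcd > 1, so the symbol is 0.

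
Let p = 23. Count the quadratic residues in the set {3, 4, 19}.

2

(3/23) = +1 → QR.
(4/23) = +1 → QR.
(19/23) = -1 → non-residue.
Total quadratic residues among the 3: 2.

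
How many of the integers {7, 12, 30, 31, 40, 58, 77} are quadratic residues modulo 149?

(7/149) = +1 → QR.
(12/149) = -1 → non-residue.
(30/149) = +1 → QR.
(31/149) = +1 → QR.
(40/149) = -1 → non-residue.
(58/149) = -1 → non-residue.
(77/149) = -1 → non-residue.
Total quadratic residues among the 7: 3.

3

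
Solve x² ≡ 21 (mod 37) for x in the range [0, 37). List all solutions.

13, 24

37 ≡ 1 (mod 4), so we find a root by search.
Trying successive values, 13² = 169 ≡ 21 (mod 37). The other root is 37 − 13 = 24.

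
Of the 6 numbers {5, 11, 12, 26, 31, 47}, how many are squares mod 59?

(5/59) = +1 → QR.
(11/59) = -1 → non-residue.
(12/59) = +1 → QR.
(26/59) = +1 → QR.
(31/59) = -1 → non-residue.
(47/59) = -1 → non-residue.
Total quadratic residues among the 6: 3.

3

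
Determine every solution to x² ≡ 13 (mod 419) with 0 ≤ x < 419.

71, 348

Since 419 ≡ 3 (mod 4), a square root of 13 is 13^((419+1)/4) = 13^105 mod 419.
Repeated squaring: 13^2≡169, 13^4≡69, 13^8≡152, 13^16≡59, 13^32≡129, 13^64≡300 (mod 419).
13^105 = 13^(64+32+8+1) ≡ 348 (mod 419).
Check: 348² = 121104 ≡ 13 (mod 419). The two roots are 71 and 348.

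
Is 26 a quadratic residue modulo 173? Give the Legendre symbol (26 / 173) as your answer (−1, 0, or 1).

-1

Pull out 2: since 173 ≡ 5 (mod 8), (2/173) = -1.
Reciprocity: 13 ≡ 1 and 173 ≡ 1 (mod 4), so (13/173) = +(173/13).
Reduce top mod 13: now compute (4/13).
Pull out 2^2: since 13 ≡ 5 (mod 8), (2/13) = -1, so (2/13)^2 = +1.
Reached (1/13) = 1. Collecting the sign flips along the way, the symbol is -1.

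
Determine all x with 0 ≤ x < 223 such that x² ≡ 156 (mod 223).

Since 223 ≡ 3 (mod 4), a square root of 156 is 156^((223+1)/4) = 156^56 mod 223.
Repeated squaring: 156^2≡29, 156^4≡172, 156^8≡148, 156^16≡50, 156^32≡47 (mod 223).
156^56 = 156^(32+16+8) ≡ 143 (mod 223).
Check: 143² = 20449 ≡ 156 (mod 223). The two roots are 80 and 143.

80, 143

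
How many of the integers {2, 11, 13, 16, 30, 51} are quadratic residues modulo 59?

(2/59) = -1 → non-residue.
(11/59) = -1 → non-residue.
(13/59) = -1 → non-residue.
(16/59) = +1 → QR.
(30/59) = -1 → non-residue.
(51/59) = +1 → QR.
Total quadratic residues among the 6: 2.

2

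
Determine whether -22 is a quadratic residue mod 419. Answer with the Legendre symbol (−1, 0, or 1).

-1

Euler's criterion: (-22/419) ≡ 397^209 (mod 419).
397^2 ≡ 65 (mod 419)
397^4 ≡ 35 (mod 419)
397^8 ≡ 387 (mod 419)
397^16 ≡ 186 (mod 419)
397^32 ≡ 238 (mod 419)
397^64 ≡ 79 (mod 419)
397^128 ≡ 375 (mod 419)
397^209 = 397^(128+64+16+1) ≡ 418 (mod 419).
Result is 418 ≡ −1, so (-22/419) = −1.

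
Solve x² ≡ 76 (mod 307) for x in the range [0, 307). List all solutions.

Since 307 ≡ 3 (mod 4), a square root of 76 is 76^((307+1)/4) = 76^77 mod 307.
Repeated squaring: 76^2≡250, 76^4≡179, 76^8≡113, 76^16≡182, 76^32≡275, 76^64≡103 (mod 307).
76^77 = 76^(64+8+4+1) ≡ 171 (mod 307).
Check: 171² = 29241 ≡ 76 (mod 307). The two roots are 136 and 171.

136, 171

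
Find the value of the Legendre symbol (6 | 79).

Euler's criterion: (6/79) ≡ 6^39 (mod 79).
6^2 ≡ 36 (mod 79)
6^4 ≡ 32 (mod 79)
6^8 ≡ 76 (mod 79)
6^16 ≡ 9 (mod 79)
6^32 ≡ 2 (mod 79)
6^39 = 6^(32+4+2+1) ≡ 78 (mod 79).
Result is 78 ≡ −1, so (6/79) = −1.

-1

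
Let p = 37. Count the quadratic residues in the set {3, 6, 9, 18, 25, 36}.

(3/37) = +1 → QR.
(6/37) = -1 → non-residue.
(9/37) = +1 → QR.
(18/37) = -1 → non-residue.
(25/37) = +1 → QR.
(36/37) = +1 → QR.
Total quadratic residues among the 6: 4.

4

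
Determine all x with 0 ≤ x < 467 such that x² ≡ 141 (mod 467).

Since 467 ≡ 3 (mod 4), a square root of 141 is 141^((467+1)/4) = 141^117 mod 467.
Repeated squaring: 141^2≡267, 141^4≡305, 141^8≡92, 141^16≡58, 141^32≡95, 141^64≡152 (mod 467).
141^117 = 141^(64+32+16+4+1) ≡ 277 (mod 467).
Check: 277² = 76729 ≡ 141 (mod 467). The two roots are 190 and 277.

190, 277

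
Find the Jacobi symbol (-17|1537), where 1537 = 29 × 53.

First reduce: -17 ≡ 1520 (mod 1537).
Pull out 2^4: since 1537 ≡ 1 (mod 8), (2/1537) = +1, so (2/1537)^4 = +1.
Reciprocity: 95 ≡ 3 and 1537 ≡ 1 (mod 4), so (95/1537) = +(1537/95).
Reduce top mod 95: now compute (17/95).
Reciprocity: 17 ≡ 1 and 95 ≡ 3 (mod 4), so (17/95) = +(95/17).
Reduce top mod 17: now compute (10/17).
Pull out 2: since 17 ≡ 1 (mod 8), (2/17) = +1.
Reciprocity: 5 ≡ 1 and 17 ≡ 1 (mod 4), so (5/17) = +(17/5).
Reduce top mod 5: now compute (2/5).
Pull out 2: since 5 ≡ 5 (mod 8), (2/5) = -1.
Reached (1/5) = 1. Collecting the sign flips along the way, the symbol is -1.

-1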